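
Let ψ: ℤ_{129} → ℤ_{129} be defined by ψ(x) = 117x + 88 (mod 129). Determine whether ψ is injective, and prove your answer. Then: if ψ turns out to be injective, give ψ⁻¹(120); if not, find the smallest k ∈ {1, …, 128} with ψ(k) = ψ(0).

We have gcd(117, 129) = 3 > 1. Taking x_1 = 0 and x_2 = 43: ψ(0) = 88 and ψ(43) = 117·43 + 88 = 5119 ≡ 88 (mod 129).
So ψ(0) = ψ(43) while 0 ≠ 43, so ψ is not injective.
Since ψ is not injective, we find the least positive k with ψ(k) = ψ(0): this means 117k ≡ 0 (mod 129), i.e. 129 ∣ 117k. Since gcd(117, 129) = 3, dividing through by 3 this holds exactly when 43 ∣ 39k, and as gcd(39, 43) = 1, exactly when 43 ∣ k.
The smallest positive such k is 43.

43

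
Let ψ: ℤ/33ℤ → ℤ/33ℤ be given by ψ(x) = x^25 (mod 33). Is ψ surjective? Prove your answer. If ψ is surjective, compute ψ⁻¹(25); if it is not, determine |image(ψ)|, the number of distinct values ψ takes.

ψ(1) = 1^25 = 1.
ψ(4): Repeated squaring mod 33: 4^1 ≡ 4, 4^2 ≡ 4² = 16, 4^4 ≡ 16² = 256 ≡ 25, 4^8 ≡ 25² = 625 ≡ 31, 4^16 ≡ 31² = 961 ≡ 4. Since 25 = 16 + 8 + 1, 4^25 ≡ 4·31·4: 4·31 = 124 ≡ 25, then 25·4 = 100 ≡ 1. So 4^25 ≡ 1 (mod 33).
So ψ(1) = ψ(4) = 1 while 1 ≠ 4, hence ψ is not injective.
A non-injective map from the 33-element set ℤ/33ℤ to itself takes at most 32 distinct values, so it cannot be surjective. Thus ψ is not surjective.
Since ψ is not surjective, we determine |image(ψ)|. Computing x^25 mod 33 for each x (by repeated squaring, reducing mod 33 at every step), the values ψ(0), ψ(1), …, ψ(32) are: 0, 1, 32, 12, 1, 23, 21, 10, 32, 12, 10, 11, 12, 10, 23, 12, 1, 32, 21, 10, 23, 21, 22, 23, 21, 1, 23, 12, 10, 32, 21, 1, 32.
The distinct values are {0, 1, 10, 11, 12, 21, 22, 23, 32}; there are 9 of them.

9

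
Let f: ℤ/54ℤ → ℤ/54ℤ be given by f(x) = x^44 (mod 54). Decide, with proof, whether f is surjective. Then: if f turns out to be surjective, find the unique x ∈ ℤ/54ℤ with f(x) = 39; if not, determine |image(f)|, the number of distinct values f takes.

20

f(0) = 0^44 = 0.
f(6): Repeated squaring mod 54: 6^1 ≡ 6, 6^2 ≡ 6² = 36, 6^4 ≡ 36² = 1296 ≡ 0, 6^8 ≡ 0² = 0, 6^16 ≡ 0² = 0, 6^32 ≡ 0² = 0. Since 44 = 32 + 8 + 4, 6^44 ≡ 0·0·0: 0·0 = 0, then 0·0 = 0. So 6^44 ≡ 0 (mod 54).
So f(0) = f(6) = 0 while 0 ≠ 6, thus f is not injective.
A non-injective map from the 54-element set ℤ/54ℤ to itself takes at most 53 distinct values, so it cannot be surjective. So f is not surjective.
Since f is not surjective, we determine |image(f)|. Computing x^44 mod 54 for each x (by repeated squaring, reducing mod 54 at every step), the values f(0), f(1), …, f(53) are: 0, 1, 40, 27, 34, 43, 0, 31, 10, 27, 46, 49, 0, 25, 52, 27, 22, 19, 0, 37, 4, 27, 16, 7, 0, 13, 28, 27, 28, 13, 0, 7, 16, 27, 4, 37, 0, 19, 22, 27, 52, 25, 0, 49, 46, 27, 10, 31, 0, 43, 34, 27, 40, 1.
The distinct values are {0, 1, 4, 7, 10, 13, 16, 19, 22, 25, 27, 28, 31, 34, 37, 40, 43, 46, 49, 52}; there are 20 of them.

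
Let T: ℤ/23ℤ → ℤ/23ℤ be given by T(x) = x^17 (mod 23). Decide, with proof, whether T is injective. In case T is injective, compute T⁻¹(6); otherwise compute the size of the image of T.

13

Since 23 is prime, the nonzero elements of ℤ/23ℤ form a cyclic group of order 22.
As gcd(17, 22) = 1, raising to the 17th power is a bijection on this group: if a^17 ≡ b^17 then (ab^{−1})^17 = 1, and the only element of order dividing gcd(17, 22) = 1 is 1, so a = b.
With T(0) = 0 this makes T injective on all of ℤ/23ℤ, hence bijective (finite equal-size domain and codomain). In particular T is injective.
Since T is injective, we find the preimage of 6. The inverse of x ↦ x^17 on (ℤ/23ℤ)^× is x ↦ x^13, because 17·13 = 221 = 10·22 + 1 ≡ 1 (mod 22) and x^{22} = 1 for x ≠ 0 (Fermat). So T⁻¹(6) = 6^13 mod 23.
Repeated squaring mod 23: 6^1 ≡ 6, 6^2 ≡ 6² = 36 ≡ 13, 6^4 ≡ 13² = 169 ≡ 8, 6^8 ≡ 8² = 64 ≡ 18. Since 13 = 8 + 4 + 1, 6^13 ≡ 18·8·6: 18·8 = 144 ≡ 6, then 6·6 = 36 ≡ 13. So 6^13 ≡ 13 (mod 23).
Hence T⁻¹(6) = 13.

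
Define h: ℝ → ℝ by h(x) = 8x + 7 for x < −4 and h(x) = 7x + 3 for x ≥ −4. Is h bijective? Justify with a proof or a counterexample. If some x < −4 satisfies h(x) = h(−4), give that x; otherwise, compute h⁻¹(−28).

-35/8

Both pieces are strictly increasing (slopes 8 and 7), so each is injective on its own interval.
The left piece maps (−∞, −4) onto (−∞, −25); the right piece maps [−4, ∞) onto [−25, ∞).
Since −25 = −25, the images partition ℝ: h is injective and surjective, hence bijective.
Because the two images are disjoint, no x < −4 has h(x) = h(−4), so we compute h⁻¹(−28): −28 lies in (−∞, −25), so solve 8x + 7 = −28: x = (−28 − 7)/8 = −35/8.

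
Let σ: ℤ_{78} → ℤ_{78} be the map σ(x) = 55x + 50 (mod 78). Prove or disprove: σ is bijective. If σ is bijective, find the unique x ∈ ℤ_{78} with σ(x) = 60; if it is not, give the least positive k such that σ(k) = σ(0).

By definition, injectivity means: for all s, t in the domain, σ(s) = σ(t) implies s = t.
If σ(s) = σ(t), then 55s ≡ 55t (mod 78). Because gcd(55, 78) = 1, we may cancel 55 to get s ≡ t (mod 78).
We now compute 55⁻¹ mod 78 explicitly. Euclid's algorithm: 78 = 1·55 + 23, 55 = 2·23 + 9, 23 = 2·9 + 5, 9 = 1·5 + 4, 5 = 1·4 + 1; back-substituting gives 1 = 61·55 − 43·78, so 55⁻¹ ≡ 61 (mod 78).
For any y ∈ ℤ_{78}, x = 61(y − 50) mod 78 satisfies σ(x) = 55·61(y − 50) + 50 ≡ y (since 55·61 ≡ 1 mod 78). So every y has a preimage.
Thus σ is bijective.
Since σ is bijective, we find σ⁻¹(60): we need 55x ≡ 60 − 50 ≡ 10 (mod 78). Using 55⁻¹ = 61: x ≡ 61·10 = 610 = 7·78 + 64, so x = 64.
Check: σ(64) = 55·64 + 50 = 3570 = 45·78 + 60 ≡ 60 (mod 78).

64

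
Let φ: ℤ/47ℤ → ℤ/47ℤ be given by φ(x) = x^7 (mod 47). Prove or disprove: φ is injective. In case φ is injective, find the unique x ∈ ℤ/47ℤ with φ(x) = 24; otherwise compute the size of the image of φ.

Since 47 is prime, the nonzero elements of ℤ/47ℤ form a cyclic group of order 46.
As gcd(7, 46) = 1, raising to the 7th power is a bijection on this group: if a^7 ≡ b^7 then (ab^{−1})^7 = 1, and the only element of order dividing gcd(7, 46) = 1 is 1, so a = b.
With φ(0) = 0 this makes φ injective on all of ℤ/47ℤ, hence bijective (finite equal-size domain and codomain). In particular φ is injective.
Since φ is injective, we find the preimage of 24. The inverse of x ↦ x^7 on (ℤ/47ℤ)^× is x ↦ x^33, because 7·33 = 231 = 5·46 + 1 ≡ 1 (mod 46) and x^{46} = 1 for x ≠ 0 (Fermat). So φ⁻¹(24) = 24^33 mod 47.
Repeated squaring mod 47: 24^1 ≡ 24, 24^2 ≡ 24² = 576 ≡ 12, 24^4 ≡ 12² = 144 ≡ 3, 24^8 ≡ 3² = 9, 24^16 ≡ 9² = 81 ≡ 34, 24^32 ≡ 34² = 1156 ≡ 28. Since 33 = 32 + 1, 24^33 ≡ 28·24: 28·24 = 672 ≡ 14. So 24^33 ≡ 14 (mod 47).
Hence φ⁻¹(24) = 14.

14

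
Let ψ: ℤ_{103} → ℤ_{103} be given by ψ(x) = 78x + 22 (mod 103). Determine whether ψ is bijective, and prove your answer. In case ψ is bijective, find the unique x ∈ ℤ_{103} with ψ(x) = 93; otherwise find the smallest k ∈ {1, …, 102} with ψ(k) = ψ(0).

26

Suppose ψ(x_1) = ψ(x_2) in ℤ_{103}. Then 78x_1 + 22 ≡ 78x_2 + 22 (mod 103), hence 78(x_1 − x_2) ≡ 0 (mod 103).
Since gcd(78, 103) = 1, 78 is invertible modulo 103, hence x_1 − x_2 ≡ 0 (mod 103), i.e. x_1 = x_2.
We now compute 78⁻¹ mod 103 explicitly. Euclid's algorithm: 103 = 1·78 + 25, 78 = 3·25 + 3, 25 = 8·3 + 1; back-substituting gives 1 = 70·78 − 53·103, so 78⁻¹ ≡ 70 (mod 103).
Then y ↦ 70(y − 22) is a two-sided inverse to ψ, so every y ∈ ℤ_{103} has a preimage.
Hence ψ is bijective.
Since ψ is bijective, we compute ψ⁻¹(93): solve 78x + 22 ≡ 93 (mod 103), i.e. 78x ≡ 71 (mod 103).
Multiplying by 78⁻¹ = 70 gives x ≡ 70·71 = 4970 = 48·103 + 26 ≡ 26 (mod 103).
Check: ψ(26) = 78·26 + 22 = 2050 = 19·103 + 93 ≡ 93 (mod 103).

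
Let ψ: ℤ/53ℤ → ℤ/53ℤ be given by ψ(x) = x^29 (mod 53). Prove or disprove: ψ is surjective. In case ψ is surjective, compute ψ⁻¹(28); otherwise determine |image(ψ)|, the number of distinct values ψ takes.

Since 53 is prime, the nonzero elements of ℤ/53ℤ form a cyclic group of order 52.
As gcd(29, 52) = 1, raising to the 29th power is a bijection on this group: if u^29 ≡ v^29 then (uv^{−1})^29 = 1, and the only element of order dividing gcd(29, 52) = 1 is 1, so u = v.
With ψ(0) = 0 this makes ψ injective on all of ℤ/53ℤ, hence bijective (finite equal-size domain and codomain). In particular ψ is surjective.
Since ψ is surjective, we find the preimage of 28. The inverse of x ↦ x^29 on (ℤ/53ℤ)^× is x ↦ x^9, because 29·9 = 261 = 5·52 + 1 ≡ 1 (mod 52) and x^{52} = 1 for x ≠ 0 (Fermat). So ψ⁻¹(28) = 28^9 mod 53.
Repeated squaring mod 53: 28^1 ≡ 28, 28^2 ≡ 28² = 784 ≡ 42, 28^4 ≡ 42² = 1764 ≡ 15, 28^8 ≡ 15² = 225 ≡ 13. Since 9 = 8 + 1, 28^9 ≡ 13·28: 13·28 = 364 ≡ 46. So 28^9 ≡ 46 (mod 53).
Hence ψ⁻¹(28) = 46.

46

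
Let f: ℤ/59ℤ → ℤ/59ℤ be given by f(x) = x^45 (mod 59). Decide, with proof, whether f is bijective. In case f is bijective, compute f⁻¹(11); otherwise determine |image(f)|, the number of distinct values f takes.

10

Since 59 is prime, the nonzero elements of ℤ/59ℤ form a cyclic group of order 58.
As gcd(45, 58) = 1, raising to the 45th power is a bijection on this group: if x_1^45 ≡ x_2^45 then (x_1x_2^{−1})^45 = 1, and the only element of order dividing gcd(45, 58) = 1 is 1, so x_1 = x_2.
With f(0) = 0 this makes f injective on all of ℤ/59ℤ, hence bijective (finite equal-size domain and codomain). In particular f is bijective.
Since f is bijective, we find the preimage of 11. The inverse of x ↦ x^45 on (ℤ/59ℤ)^× is x ↦ x^49, because 45·49 = 2205 = 38·58 + 1 ≡ 1 (mod 58) and x^{58} = 1 for x ≠ 0 (Fermat). So f⁻¹(11) = 11^49 mod 59.
Repeated squaring mod 59: 11^1 ≡ 11, 11^2 ≡ 11² = 121 ≡ 3, 11^4 ≡ 3² = 9, 11^8 ≡ 9² = 81 ≡ 22, 11^16 ≡ 22² = 484 ≡ 12, 11^32 ≡ 12² = 144 ≡ 26. Since 49 = 32 + 16 + 1, 11^49 ≡ 26·12·11: 26·12 = 312 ≡ 17, then 17·11 = 187 ≡ 10. So 11^49 ≡ 10 (mod 59).
Hence f⁻¹(11) = 10.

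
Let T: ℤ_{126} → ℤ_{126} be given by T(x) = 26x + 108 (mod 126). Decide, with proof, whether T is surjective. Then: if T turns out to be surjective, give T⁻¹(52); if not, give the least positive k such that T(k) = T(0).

63

Recall that surjectivity means every element of the codomain has a preimage under T.
Since gcd(26, 126) = 2, we have 26x ≡ 0 (mod 2) for all x, so T(x) ≡ 0 (mod 2).
But 1 ≢ 0 (mod 2), so 1 ∈ ℤ_{126} has no preimage. So T is not surjective.
Since T is not surjective, we find the least positive k with T(k) = T(0): this means 26k ≡ 0 (mod 126), i.e. 126 ∣ 26k. Since gcd(26, 126) = 2, dividing through by 2 this holds exactly when 63 ∣ 13k, and as gcd(13, 63) = 1, exactly when 63 ∣ k.
The smallest positive such k is 63.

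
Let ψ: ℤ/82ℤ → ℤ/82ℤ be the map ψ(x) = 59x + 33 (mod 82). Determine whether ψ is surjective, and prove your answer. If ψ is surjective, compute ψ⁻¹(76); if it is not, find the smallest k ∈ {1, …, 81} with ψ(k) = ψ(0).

73

By definition, ψ is surjective if every y in the codomain equals ψ(x) for some x in the domain.
Since gcd(59, 82) = 1, 59 is invertible modulo 82. Euclid's algorithm: 82 = 1·59 + 23, 59 = 2·23 + 13, 23 = 1·13 + 10, 13 = 1·10 + 3, 10 = 3·3 + 1; back-substituting gives 1 = 57·59 − 41·82, so 59⁻¹ ≡ 57 (mod 82).
For any y ∈ ℤ/82ℤ, x = 57(y − 33) mod 82 satisfies ψ(x) = 59·57(y − 33) + 33 ≡ y (since 59·57 ≡ 1 mod 82). So every y has a preimage.
Hence ψ is surjective.
Since ψ is surjective, we compute ψ⁻¹(76): solve 59x + 33 ≡ 76 (mod 82), i.e. 59x ≡ 43 (mod 82).
Multiplying by 59⁻¹ = 57 gives x ≡ 57·43 = 2451 = 29·82 + 73 ≡ 73 (mod 82).
Check: ψ(73) = 59·73 + 33 = 4340 = 52·82 + 76 ≡ 76 (mod 82).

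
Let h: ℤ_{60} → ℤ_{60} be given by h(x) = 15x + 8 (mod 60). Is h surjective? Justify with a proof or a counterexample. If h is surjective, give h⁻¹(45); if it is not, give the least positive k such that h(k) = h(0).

4

Recall: h is surjective if every y in the codomain equals h(x) for some x in the domain.
Since gcd(15, 60) = 15, we have 15x ≡ 0 (mod 15) for all x, so h(x) ≡ 8 (mod 15).
But 0 ≢ 8 (mod 15), so 0 ∈ ℤ_{60} has no preimage. Thus h is not surjective.
Since h is not surjective, we find the least positive k with h(k) = h(0): this means 15k ≡ 0 (mod 60), i.e. 60 ∣ 15k. Since gcd(15, 60) = 15, dividing through by 15 this holds exactly when 4 ∣ k.
The smallest positive such k is 4.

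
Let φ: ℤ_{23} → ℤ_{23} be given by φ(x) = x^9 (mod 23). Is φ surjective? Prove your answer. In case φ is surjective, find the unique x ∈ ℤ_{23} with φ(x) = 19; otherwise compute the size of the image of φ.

11

Since 23 is prime, the nonzero elements of ℤ_{23} form a cyclic group of order 22.
As gcd(9, 22) = 1, raising to the 9th power is a bijection on this group: if x_1^9 ≡ x_2^9 then (x_1x_2^{−1})^9 = 1, and the only element of order dividing gcd(9, 22) = 1 is 1, so x_1 = x_2.
With φ(0) = 0 this makes φ injective on all of ℤ_{23}, hence bijective (finite equal-size domain and codomain). In particular φ is surjective.
Since φ is surjective, we find the preimage of 19. The inverse of x ↦ x^9 on (ℤ_{23})^× is x ↦ x^5, because 9·5 = 45 = 2·22 + 1 ≡ 1 (mod 22) and x^{22} = 1 for x ≠ 0 (Fermat). So φ⁻¹(19) = 19^5 mod 23.
Repeated squaring mod 23: 19^1 ≡ 19, 19^2 ≡ 19² = 361 ≡ 16, 19^4 ≡ 16² = 256 ≡ 3. Since 5 = 4 + 1, 19^5 ≡ 3·19: 3·19 = 57 ≡ 11. So 19^5 ≡ 11 (mod 23).
Hence φ⁻¹(19) = 11.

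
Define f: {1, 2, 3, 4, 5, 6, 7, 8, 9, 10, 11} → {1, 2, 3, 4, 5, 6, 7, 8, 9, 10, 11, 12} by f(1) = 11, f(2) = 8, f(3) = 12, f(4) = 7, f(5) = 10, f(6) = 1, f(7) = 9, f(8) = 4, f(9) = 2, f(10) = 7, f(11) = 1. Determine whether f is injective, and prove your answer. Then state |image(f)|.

f(4) = 7 = f(10) with 4 ≠ 10, so f is not injective.
The image of f is {1, 2, 4, 7, 8, 9, 10, 11, 12}, which has 9 elements.

9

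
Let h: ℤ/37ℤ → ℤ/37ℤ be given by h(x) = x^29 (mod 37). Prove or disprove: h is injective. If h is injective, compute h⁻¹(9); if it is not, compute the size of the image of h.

34

Since 37 is prime, the nonzero elements of ℤ/37ℤ form a cyclic group of order 36.
As gcd(29, 36) = 1, raising to the 29th power is a bijection on this group: if s^29 ≡ t^29 then (st^{−1})^29 = 1, and the only element of order dividing gcd(29, 36) = 1 is 1, so s = t.
With h(0) = 0 this makes h injective on all of ℤ/37ℤ, hence bijective (finite equal-size domain and codomain). In particular h is injective.
Since h is injective, we find the preimage of 9. The inverse of x ↦ x^29 on (ℤ/37ℤ)^× is x ↦ x^5, because 29·5 = 145 = 4·36 + 1 ≡ 1 (mod 36) and x^{36} = 1 for x ≠ 0 (Fermat). So h⁻¹(9) = 9^5 mod 37.
Repeated squaring mod 37: 9^1 ≡ 9, 9^2 ≡ 9² = 81 ≡ 7, 9^4 ≡ 7² = 49 ≡ 12. Since 5 = 4 + 1, 9^5 ≡ 12·9: 12·9 = 108 ≡ 34. So 9^5 ≡ 34 (mod 37).
Hence h⁻¹(9) = 34.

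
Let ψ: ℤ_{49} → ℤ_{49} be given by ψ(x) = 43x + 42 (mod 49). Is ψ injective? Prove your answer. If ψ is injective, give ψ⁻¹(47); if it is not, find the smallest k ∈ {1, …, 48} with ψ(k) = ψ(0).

Suppose ψ(s) = ψ(t) in ℤ_{49}. Then 43s + 42 ≡ 43t + 42 (mod 49), so 43(s − t) ≡ 0 (mod 49).
Since gcd(43, 49) = 1, 43 is invertible modulo 49, therefore s − t ≡ 0 (mod 49), i.e. s = t.
Therefore ψ is injective.
We now compute 43⁻¹ mod 49 explicitly. Euclid's algorithm: 49 = 1·43 + 6, 43 = 7·6 + 1; back-substituting gives 1 = 8·43 − 7·49, so 43⁻¹ ≡ 8 (mod 49).
Since ψ is injective, we find ψ⁻¹(47): we need 43x ≡ 47 − 42 ≡ 5 (mod 49). Using 43⁻¹ = 8: x ≡ 8·5 = 40, so x = 40.
Check: ψ(40) = 43·40 + 42 = 1762 = 35·49 + 47 ≡ 47 (mod 49).

40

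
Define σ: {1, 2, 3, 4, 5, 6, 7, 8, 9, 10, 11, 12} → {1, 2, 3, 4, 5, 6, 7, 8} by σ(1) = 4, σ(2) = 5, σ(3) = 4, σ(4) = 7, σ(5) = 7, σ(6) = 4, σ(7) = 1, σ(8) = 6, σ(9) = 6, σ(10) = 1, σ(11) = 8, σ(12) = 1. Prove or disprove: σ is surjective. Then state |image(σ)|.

6

No element maps to 2, so σ is not surjective.
The image of σ is {1, 4, 5, 6, 7, 8}, which has 6 elements.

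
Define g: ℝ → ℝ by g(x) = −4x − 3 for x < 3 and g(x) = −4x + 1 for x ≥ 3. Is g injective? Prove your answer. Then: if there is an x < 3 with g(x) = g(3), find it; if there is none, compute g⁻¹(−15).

Both pieces are strictly decreasing (slopes −4 and −4), so each is injective on its own interval.
The left piece maps (−∞, 3) onto (−15, ∞); the right piece maps [3, ∞) onto (−∞, −11].
These images overlap. In particular g(3) = −11 (right piece), and solving −4x − 3 = −11 on the left piece gives x = 2 < 3.
So g(2) = g(3) with 2 ≠ 3, and g is not injective. This x = 2 is the requested value below 3.

2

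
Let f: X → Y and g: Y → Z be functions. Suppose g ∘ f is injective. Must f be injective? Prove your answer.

injective

Suppose f(x_1) = f(x_2). Applying g: (g ∘ f)(x_1) = (g ∘ f)(x_2). Since g ∘ f is injective, x_1 = x_2. Thus f is injective.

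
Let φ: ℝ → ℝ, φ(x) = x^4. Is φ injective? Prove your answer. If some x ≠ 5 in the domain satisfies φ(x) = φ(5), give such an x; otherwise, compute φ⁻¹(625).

-5

φ(5) = 625 = (−5)^4 = φ(−5) (since 4 is even), with 5 ≠ −5. So φ is not injective.
For the follow-up, such an x exists: taking x = −5 ∈ ℝ gives φ(−5) = 625 = φ(5) with −5 ≠ 5.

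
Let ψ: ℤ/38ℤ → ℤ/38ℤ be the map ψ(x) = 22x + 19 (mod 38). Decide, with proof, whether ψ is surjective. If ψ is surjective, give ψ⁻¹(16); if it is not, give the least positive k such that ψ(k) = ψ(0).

Since gcd(22, 38) = 2, we have 22x ≡ 0 (mod 2) for all x, so ψ(x) ≡ 1 (mod 2).
But 0 ≢ 1 (mod 2), so 0 ∈ ℤ/38ℤ has no preimage. So ψ is not surjective.
Since ψ is not surjective, we find the least positive k with ψ(k) = ψ(0): this means 22k ≡ 0 (mod 38), i.e. 38 ∣ 22k. Since gcd(22, 38) = 2, dividing through by 2 this holds exactly when 19 ∣ 11k, and as gcd(11, 19) = 1, exactly when 19 ∣ k.
The smallest positive such k is 19.

19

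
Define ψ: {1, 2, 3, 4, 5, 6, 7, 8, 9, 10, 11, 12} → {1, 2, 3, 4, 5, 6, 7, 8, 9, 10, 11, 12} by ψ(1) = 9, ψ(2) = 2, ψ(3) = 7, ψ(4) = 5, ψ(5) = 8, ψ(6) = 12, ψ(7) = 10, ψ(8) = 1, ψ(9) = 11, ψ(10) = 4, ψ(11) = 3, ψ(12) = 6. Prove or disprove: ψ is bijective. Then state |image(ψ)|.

The values 9, 2, 7, 5, 8, 12, 10, 1, 11, 4, 3, 6 are a permutation of {1, 2, 3, 4, 5, 6, 7, 8, 9, 10, 11, 12}: each element appears exactly once.
So ψ is injective and surjective, hence bijective.
The image of ψ is {1, 2, 3, 4, 5, 6, 7, 8, 9, 10, 11, 12}, which has 12 elements.

12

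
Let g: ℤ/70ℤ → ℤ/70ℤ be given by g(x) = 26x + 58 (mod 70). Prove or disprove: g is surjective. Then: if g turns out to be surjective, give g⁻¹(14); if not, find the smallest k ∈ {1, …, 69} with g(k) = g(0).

Since gcd(26, 70) = 2, we have 26x ≡ 0 (mod 2) for all x, so g(x) ≡ 0 (mod 2).
But 1 ≢ 0 (mod 2), so 1 ∈ ℤ/70ℤ has no preimage. Therefore g is not surjective.
Since g is not surjective, we find the least positive k with g(k) = g(0): this means 26k ≡ 0 (mod 70), i.e. 70 ∣ 26k. Since gcd(26, 70) = 2, dividing through by 2 this holds exactly when 35 ∣ 13k, and as gcd(13, 35) = 1, exactly when 35 ∣ k.
The smallest positive such k is 35.

35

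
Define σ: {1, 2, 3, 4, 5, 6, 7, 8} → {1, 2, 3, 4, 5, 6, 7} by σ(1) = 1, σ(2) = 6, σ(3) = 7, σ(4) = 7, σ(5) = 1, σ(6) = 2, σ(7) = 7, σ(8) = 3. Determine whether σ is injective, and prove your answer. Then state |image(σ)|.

5

σ(3) = 7 = σ(4) with 3 ≠ 4, so σ is not injective.
The image of σ is {1, 2, 3, 6, 7}, which has 5 elements.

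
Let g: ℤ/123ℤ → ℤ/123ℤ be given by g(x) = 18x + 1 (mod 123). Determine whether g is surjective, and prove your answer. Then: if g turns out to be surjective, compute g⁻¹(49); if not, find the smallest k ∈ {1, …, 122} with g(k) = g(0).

Since gcd(18, 123) = 3, we have 18x ≡ 0 (mod 3) for all x, so g(x) ≡ 1 (mod 3).
But 0 ≢ 1 (mod 3), so 0 ∈ ℤ/123ℤ has no preimage. Thus g is not surjective.
Since g is not surjective, we find the least positive k with g(k) = g(0): this means 18k ≡ 0 (mod 123), i.e. 123 ∣ 18k. Since gcd(18, 123) = 3, dividing through by 3 this holds exactly when 41 ∣ 6k, and as gcd(6, 41) = 1, exactly when 41 ∣ k.
The smallest positive such k is 41.

41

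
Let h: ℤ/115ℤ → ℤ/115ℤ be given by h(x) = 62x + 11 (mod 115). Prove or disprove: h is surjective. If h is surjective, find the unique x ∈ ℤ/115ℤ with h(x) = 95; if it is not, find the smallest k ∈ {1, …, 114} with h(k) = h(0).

57

By definition, surjectivity means every element of the codomain has a preimage under h.
Since gcd(62, 115) = 1, 62 is invertible modulo 115. Euclid's algorithm: 115 = 1·62 + 53, 62 = 1·53 + 9, 53 = 5·9 + 8, 9 = 1·8 + 1; back-substituting gives 1 = 13·62 − 7·115, so 62⁻¹ ≡ 13 (mod 115).
Then y ↦ 13(y − 11) is a two-sided inverse to h, so every y ∈ ℤ/115ℤ has a preimage.
So h is surjective.
Since h is surjective, we compute h⁻¹(95): solve 62x + 11 ≡ 95 (mod 115), i.e. 62x ≡ 84 (mod 115).
Multiplying by 62⁻¹ = 13 gives x ≡ 13·84 = 1092 = 9·115 + 57 ≡ 57 (mod 115).
Check: h(57) = 62·57 + 11 = 3545 = 30·115 + 95 ≡ 95 (mod 115).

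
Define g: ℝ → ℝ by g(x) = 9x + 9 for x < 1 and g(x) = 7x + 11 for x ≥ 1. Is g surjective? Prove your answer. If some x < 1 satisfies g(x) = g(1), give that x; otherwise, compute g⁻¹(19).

Both pieces are strictly increasing (slopes 9 and 7), so each is injective on its own interval.
The left piece maps (−∞, 1) onto (−∞, 18); the right piece maps [1, ∞) onto [18, ∞).
These images together cover ℝ, so g is surjective.
Because the two images are disjoint, no x < 1 has g(x) = g(1), so we compute g⁻¹(19): 19 lies in [18, ∞), so solve 7x + 11 = 19: x = (19 − 11)/7 = 8/7.

8/7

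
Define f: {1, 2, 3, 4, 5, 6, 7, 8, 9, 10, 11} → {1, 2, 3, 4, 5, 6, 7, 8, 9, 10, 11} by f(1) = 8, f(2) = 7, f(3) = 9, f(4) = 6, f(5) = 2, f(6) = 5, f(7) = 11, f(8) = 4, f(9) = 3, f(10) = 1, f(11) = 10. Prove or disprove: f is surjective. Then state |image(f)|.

Every element of the codomain has a preimage: 1 = f(10), 2 = f(5), 3 = f(9), 4 = f(8), 5 = f(6), 6 = f(4), 7 = f(2), 8 = f(1), 9 = f(3), 10 = f(11), 11 = f(7).
Hence f is surjective.
The image of f is {1, 2, 3, 4, 5, 6, 7, 8, 9, 10, 11}, which has 11 elements.

11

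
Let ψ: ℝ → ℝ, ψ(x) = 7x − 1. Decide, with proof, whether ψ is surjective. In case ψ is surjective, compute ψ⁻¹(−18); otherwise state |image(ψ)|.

-17/7

For any y ∈ ℝ, x = (y + 1)/7 satisfies ψ(x) = y.
Therefore ψ is surjective.
Since ψ is surjective, we compute ψ⁻¹(−18) = (−18 + 1)/7 = −17/7.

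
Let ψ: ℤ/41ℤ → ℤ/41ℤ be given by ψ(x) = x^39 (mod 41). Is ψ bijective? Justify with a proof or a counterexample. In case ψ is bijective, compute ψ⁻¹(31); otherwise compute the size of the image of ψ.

4

Since 41 is prime, the nonzero elements of ℤ/41ℤ form a cyclic group of order 40.
As gcd(39, 40) = 1, raising to the 39th power is a bijection on this group: if u^39 ≡ v^39 then (uv^{−1})^39 = 1, and the only element of order dividing gcd(39, 40) = 1 is 1, so u = v.
With ψ(0) = 0 this makes ψ injective on all of ℤ/41ℤ, hence bijective (finite equal-size domain and codomain). In particular ψ is bijective.
Since ψ is bijective, we find the preimage of 31. The inverse of x ↦ x^39 on (ℤ/41ℤ)^× is x ↦ x^39, because 39·39 = 1521 = 38·40 + 1 ≡ 1 (mod 40) and x^{40} = 1 for x ≠ 0 (Fermat). So ψ⁻¹(31) = 31^39 mod 41.
Repeated squaring mod 41: 31^1 ≡ 31, 31^2 ≡ 31² = 961 ≡ 18, 31^4 ≡ 18² = 324 ≡ 37, 31^8 ≡ 37² = 1369 ≡ 16, 31^16 ≡ 16² = 256 ≡ 10, 31^32 ≡ 10² = 100 ≡ 18. Since 39 = 32 + 4 + 2 + 1, 31^39 ≡ 18·37·18·31: 18·37 = 666 ≡ 10, then 10·18 = 180 ≡ 16, then 16·31 = 496 ≡ 4. So 31^39 ≡ 4 (mod 41).
Hence ψ⁻¹(31) = 4.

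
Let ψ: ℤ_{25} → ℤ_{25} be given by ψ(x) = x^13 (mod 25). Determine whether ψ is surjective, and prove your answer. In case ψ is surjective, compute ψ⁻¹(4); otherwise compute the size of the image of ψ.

21

ψ(0) = 0^13 = 0.
ψ(5): Repeated squaring mod 25: 5^1 ≡ 5, 5^2 ≡ 5² = 25 ≡ 0, 5^4 ≡ 0² = 0, 5^8 ≡ 0² = 0. Since 13 = 8 + 4 + 1, 5^13 ≡ 0·0·5: 0·0 = 0, then 0·5 = 0. So 5^13 ≡ 0 (mod 25).
So ψ(0) = ψ(5) = 0 while 0 ≠ 5, therefore ψ is not injective.
A non-injective map from the 25-element set ℤ_{25} to itself takes at most 24 distinct values, so it cannot be surjective. Therefore ψ is not surjective.
Since ψ is not surjective, we determine |image(ψ)|. Computing x^13 mod 25 for each x (by repeated squaring, reducing mod 25 at every step), the values ψ(0), ψ(1), …, ψ(24) are: 0, 1, 17, 23, 14, 0, 16, 7, 13, 4, 0, 6, 22, 3, 19, 0, 21, 12, 18, 9, 0, 11, 2, 8, 24.
The distinct values are {0, 1, 2, 3, 4, 6, 7, 8, 9, 11, 12, 13, 14, 16, 17, 18, 19, 21, 22, 23, 24}; there are 21 of them.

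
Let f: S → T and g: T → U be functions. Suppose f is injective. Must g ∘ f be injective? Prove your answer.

No. Take S = T = U = {0, 1}, f = identity (injective), and g(x) = 0 for every x.
Then (g ∘ f)(0) = 0 = (g ∘ f)(1) with 0 ≠ 1, so g ∘ f is not injective.

not injective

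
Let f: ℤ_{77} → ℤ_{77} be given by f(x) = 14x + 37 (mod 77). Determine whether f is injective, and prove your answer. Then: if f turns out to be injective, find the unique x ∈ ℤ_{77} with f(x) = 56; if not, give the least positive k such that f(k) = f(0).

11

We have gcd(14, 77) = 7 > 1. Taking u = 0 and v = 11: f(0) = 37 and f(11) = 14·11 + 37 = 191 ≡ 37 (mod 77).
So f(0) = f(11) while 0 ≠ 11, hence f is not injective.
Since f is not injective, we find the least positive k with f(k) = f(0): this means 14k ≡ 0 (mod 77), i.e. 77 ∣ 14k. Since gcd(14, 77) = 7, dividing through by 7 this holds exactly when 11 ∣ 2k, and as gcd(2, 11) = 1, exactly when 11 ∣ k.
The smallest positive such k is 11.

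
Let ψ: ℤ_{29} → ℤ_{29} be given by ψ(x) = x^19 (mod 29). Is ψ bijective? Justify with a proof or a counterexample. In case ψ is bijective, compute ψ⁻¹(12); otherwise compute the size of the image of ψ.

17

Since 29 is prime, the nonzero elements of ℤ_{29} form a cyclic group of order 28.
As gcd(19, 28) = 1, raising to the 19th power is a bijection on this group: if u^19 ≡ v^19 then (uv^{−1})^19 = 1, and the only element of order dividing gcd(19, 28) = 1 is 1, so u = v.
With ψ(0) = 0 this makes ψ injective on all of ℤ_{29}, hence bijective (finite equal-size domain and codomain). In particular ψ is bijective.
Since ψ is bijective, we find the preimage of 12. The inverse of x ↦ x^19 on (ℤ_{29})^× is x ↦ x^3, because 19·3 = 57 = 2·28 + 1 ≡ 1 (mod 28) and x^{28} = 1 for x ≠ 0 (Fermat). So ψ⁻¹(12) = 12^3 mod 29.
Repeated squaring mod 29: 12^1 ≡ 12, 12^2 ≡ 12² = 144 ≡ 28. Since 3 = 2 + 1, 12^3 ≡ 28·12: 28·12 = 336 ≡ 17. So 12^3 ≡ 17 (mod 29).
Hence ψ⁻¹(12) = 17.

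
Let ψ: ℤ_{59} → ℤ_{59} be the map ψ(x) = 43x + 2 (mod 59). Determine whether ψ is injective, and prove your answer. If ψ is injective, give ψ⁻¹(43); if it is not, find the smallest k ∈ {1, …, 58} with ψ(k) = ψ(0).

Recall: ψ is injective when ψ(s) = ψ(t) forces s = t.
If ψ(s) = ψ(t), then 43s ≡ 43t (mod 59). Because gcd(43, 59) = 1, we may cancel 43 to get s ≡ t (mod 59).
Therefore ψ is injective.
We now compute 43⁻¹ mod 59 explicitly. Euclid's algorithm: 59 = 1·43 + 16, 43 = 2·16 + 11, 16 = 1·11 + 5, 11 = 2·5 + 1; back-substituting gives 1 = 11·43 − 8·59, so 43⁻¹ ≡ 11 (mod 59).
Since ψ is injective, we compute ψ⁻¹(43): solve 43x + 2 ≡ 43 (mod 59), i.e. 43x ≡ 41 (mod 59).
Multiplying by 43⁻¹ = 11 gives x ≡ 11·41 = 451 = 7·59 + 38 ≡ 38 (mod 59).
Check: ψ(38) = 43·38 + 2 = 1636 = 27·59 + 43 ≡ 43 (mod 59).

38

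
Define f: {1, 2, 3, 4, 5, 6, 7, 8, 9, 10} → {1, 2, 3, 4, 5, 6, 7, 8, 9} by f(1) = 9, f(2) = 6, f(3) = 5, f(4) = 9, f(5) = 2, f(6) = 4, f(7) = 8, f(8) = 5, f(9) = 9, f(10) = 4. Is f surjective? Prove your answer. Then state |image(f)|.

6

No element maps to 1, so f is not surjective.
The image of f is {2, 4, 5, 6, 8, 9}, which has 6 elements.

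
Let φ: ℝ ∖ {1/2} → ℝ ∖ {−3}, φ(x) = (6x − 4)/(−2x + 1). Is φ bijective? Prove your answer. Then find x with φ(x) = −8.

Suppose φ(s) = φ(t). Cross-multiplying: (6s − 4)(−2t + 1) = (6t − 4)(−2s + 1).
Expanding both sides and cancelling the symmetric terms leaves −2·(s − t) = 0. Since −2 ≠ 0, s = t. So φ is injective.
For any y ≠ −3, solving y(−2x + 1) = 6x − 4 for x gives a well-defined x ≠ 1/2. So φ is surjective.
Hence φ is bijective.
Solving φ(x) = −8: cross-multiplying gives 6x − 4 = −8(−2x + 1), which rearranges to −10x = −4, so x = 2/5.

2/5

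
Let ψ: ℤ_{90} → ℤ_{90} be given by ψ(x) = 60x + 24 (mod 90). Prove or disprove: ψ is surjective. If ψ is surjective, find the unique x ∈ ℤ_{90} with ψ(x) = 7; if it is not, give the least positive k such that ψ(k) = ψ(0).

Since gcd(60, 90) = 30, we have 60x ≡ 0 (mod 30) for all x, so ψ(x) ≡ 24 (mod 30).
But 0 ≢ 24 (mod 30), so 0 ∈ ℤ_{90} has no preimage. Hence ψ is not surjective.
Since ψ is not surjective, we find the least positive k with ψ(k) = ψ(0): this means 60k ≡ 0 (mod 90), i.e. 90 ∣ 60k. Since gcd(60, 90) = 30, dividing through by 30 this holds exactly when 3 ∣ 2k, and as gcd(2, 3) = 1, exactly when 3 ∣ k.
The smallest positive such k is 3.

3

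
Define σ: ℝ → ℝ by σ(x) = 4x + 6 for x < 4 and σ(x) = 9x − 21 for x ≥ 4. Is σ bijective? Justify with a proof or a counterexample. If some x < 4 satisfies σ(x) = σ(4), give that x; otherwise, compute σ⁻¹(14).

Both pieces are strictly increasing (slopes 4 and 9), so each is injective on its own interval.
The left piece maps (−∞, 4) onto (−∞, 22); the right piece maps [4, ∞) onto [15, ∞).
These images overlap. In particular σ(4) = 15 (right piece), and solving 4x + 6 = 15 on the left piece gives x = 9/4 < 4.
So σ(9/4) = σ(4) with 9/4 ≠ 4, and σ is not injective, hence not bijective. This x = 9/4 is the requested value below 4.

9/4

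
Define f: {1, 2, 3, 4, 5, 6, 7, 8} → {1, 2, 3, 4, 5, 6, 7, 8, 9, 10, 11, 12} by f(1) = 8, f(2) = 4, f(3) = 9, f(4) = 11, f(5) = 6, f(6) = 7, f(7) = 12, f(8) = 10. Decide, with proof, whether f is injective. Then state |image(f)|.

The values f(1), …, f(8) are 8, 4, 9, 11, 6, 7, 12, 10 — all distinct.
So f(u) = f(v) only when u = v, and f is injective.
The image of f is {4, 6, 7, 8, 9, 10, 11, 12}, which has 8 elements.

8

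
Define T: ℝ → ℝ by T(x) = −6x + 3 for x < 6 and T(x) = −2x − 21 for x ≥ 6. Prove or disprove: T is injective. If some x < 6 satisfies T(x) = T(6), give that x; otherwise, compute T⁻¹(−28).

Both pieces are strictly decreasing (slopes −6 and −2), so each is injective on its own interval.
The left piece maps (−∞, 6) onto (−33, ∞); the right piece maps [6, ∞) onto (−∞, −33].
These images are disjoint, so no value is attained by both pieces. Hence T is injective.
Because the two images are disjoint, no x < 6 has T(x) = T(6), so we compute T⁻¹(−28): −28 lies in (−33, ∞), so solve −6x + 3 = −28: x = (−28 − 3)/(−6) = 31/6.

31/6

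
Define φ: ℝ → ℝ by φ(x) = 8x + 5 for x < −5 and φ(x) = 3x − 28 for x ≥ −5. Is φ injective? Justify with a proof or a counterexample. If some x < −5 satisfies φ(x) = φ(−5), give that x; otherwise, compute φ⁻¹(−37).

-6

Both pieces are strictly increasing (slopes 8 and 3), so each is injective on its own interval.
The left piece maps (−∞, −5) onto (−∞, −35); the right piece maps [−5, ∞) onto [−43, ∞).
These images overlap. In particular φ(−5) = −43 (right piece), and solving 8x + 5 = −43 on the left piece gives x = −6 < −5.
So φ(−6) = φ(−5) with −6 ≠ −5, and φ is not injective. This x = −6 is the requested value below −5.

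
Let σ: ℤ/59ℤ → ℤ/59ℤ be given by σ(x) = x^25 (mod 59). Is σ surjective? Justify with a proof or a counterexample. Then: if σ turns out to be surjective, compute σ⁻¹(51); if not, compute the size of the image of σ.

3

Since 59 is prime, the nonzero elements of ℤ/59ℤ form a cyclic group of order 58.
As gcd(25, 58) = 1, raising to the 25th power is a bijection on this group: if a^25 ≡ b^25 then (ab^{−1})^25 = 1, and the only element of order dividing gcd(25, 58) = 1 is 1, so a = b.
With σ(0) = 0 this makes σ injective on all of ℤ/59ℤ, hence bijective (finite equal-size domain and codomain). In particular σ is surjective.
Since σ is surjective, we find the preimage of 51. The inverse of x ↦ x^25 on (ℤ/59ℤ)^× is x ↦ x^7, because 25·7 = 175 = 3·58 + 1 ≡ 1 (mod 58) and x^{58} = 1 for x ≠ 0 (Fermat). So σ⁻¹(51) = 51^7 mod 59.
Repeated squaring mod 59: 51^1 ≡ 51, 51^2 ≡ 51² = 2601 ≡ 5, 51^4 ≡ 5² = 25. Since 7 = 4 + 2 + 1, 51^7 ≡ 25·5·51: 25·5 = 125 ≡ 7, then 7·51 = 357 ≡ 3. So 51^7 ≡ 3 (mod 59).
Hence σ⁻¹(51) = 3.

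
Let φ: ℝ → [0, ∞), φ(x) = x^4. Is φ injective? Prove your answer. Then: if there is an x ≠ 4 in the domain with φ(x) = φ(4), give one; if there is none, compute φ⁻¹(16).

φ(4) = 256 = (−4)^4 = φ(−4) (since 4 is even), with 4 ≠ −4. So φ is not injective.
For the follow-up, such an x exists: taking x = −4 ∈ ℝ gives φ(−4) = 256 = φ(4) with −4 ≠ 4.

-4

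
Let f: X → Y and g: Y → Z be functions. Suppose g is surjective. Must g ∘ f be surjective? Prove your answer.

No. Take X = {0}, Y = Z = {0, 1, 2}, f(0) = 0, and g = identity (surjective).
Then (g ∘ f)(0) = 0, and 2 ∈ Z has no preimage under g ∘ f, so g ∘ f is not surjective.

not surjective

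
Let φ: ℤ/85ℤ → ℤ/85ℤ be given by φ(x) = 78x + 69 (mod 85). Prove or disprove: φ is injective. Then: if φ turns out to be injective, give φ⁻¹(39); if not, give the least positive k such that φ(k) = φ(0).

Suppose φ(u) = φ(v) in ℤ/85ℤ. Then 78u + 69 ≡ 78v + 69 (mod 85), thus 78(u − v) ≡ 0 (mod 85).
Since gcd(78, 85) = 1, 78 is invertible modulo 85, hence u − v ≡ 0 (mod 85), i.e. u = v.
Thus φ is injective.
We now compute 78⁻¹ mod 85 explicitly. Euclid's algorithm: 85 = 1·78 + 7, 78 = 11·7 + 1; back-substituting gives 1 = 12·78 − 11·85, so 78⁻¹ ≡ 12 (mod 85).
Since φ is injective, we compute φ⁻¹(39): solve 78x + 69 ≡ 39 (mod 85), i.e. 78x ≡ 55 (mod 85).
Multiplying by 78⁻¹ = 12 gives x ≡ 12·55 = 660 = 7·85 + 65 ≡ 65 (mod 85).
Check: φ(65) = 78·65 + 69 = 5139 = 60·85 + 39 ≡ 39 (mod 85).

65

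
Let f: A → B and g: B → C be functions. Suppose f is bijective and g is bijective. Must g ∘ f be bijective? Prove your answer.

Injectivity: if g(f(a)) = g(f(b)) then f(a) = f(b) (g injective) so a = b (f injective).
Surjectivity: for c ∈ C pick b with g(b) = c, then a with f(a) = b; then (g ∘ f)(a) = c.
Hence g ∘ f is bijective.

bijective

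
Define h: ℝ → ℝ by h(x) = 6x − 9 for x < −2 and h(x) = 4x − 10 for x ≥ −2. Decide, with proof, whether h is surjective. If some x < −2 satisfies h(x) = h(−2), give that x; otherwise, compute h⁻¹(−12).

Both pieces are strictly increasing (slopes 6 and 4), so each is injective on its own interval.
The left piece maps (−∞, −2) onto (−∞, −21); the right piece maps [−2, ∞) onto [−18, ∞).
The union (−∞, −21) ∪ [−18, ∞) omits the interval between −21 and −18; in particular −21 has no preimage. So h is not surjective.
Because the two images are disjoint, no x < −2 has h(x) = h(−2), so we compute h⁻¹(−12): −12 lies in [−18, ∞), so solve 4x − 10 = −12: x = (−12 + 10)/4 = −1/2.

-1/2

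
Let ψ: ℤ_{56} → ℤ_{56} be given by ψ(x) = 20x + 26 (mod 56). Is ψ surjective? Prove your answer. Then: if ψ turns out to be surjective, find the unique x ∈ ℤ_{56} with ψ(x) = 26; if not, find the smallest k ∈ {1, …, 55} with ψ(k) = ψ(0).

14

By definition, surjectivity means every element of the codomain has a preimage under ψ.
Since gcd(20, 56) = 4, we have 20x ≡ 0 (mod 4) for all x, so ψ(x) ≡ 2 (mod 4).
But 0 ≢ 2 (mod 4), so 0 ∈ ℤ_{56} has no preimage. So ψ is not surjective.
Since ψ is not surjective, we find the least positive k with ψ(k) = ψ(0): this means 20k ≡ 0 (mod 56), i.e. 56 ∣ 20k. Since gcd(20, 56) = 4, dividing through by 4 this holds exactly when 14 ∣ 5k, and as gcd(5, 14) = 1, exactly when 14 ∣ k.
The smallest positive such k is 14.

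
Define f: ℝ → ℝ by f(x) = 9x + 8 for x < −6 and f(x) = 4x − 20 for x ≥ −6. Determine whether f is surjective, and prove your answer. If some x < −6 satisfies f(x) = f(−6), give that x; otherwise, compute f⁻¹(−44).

Both pieces are strictly increasing (slopes 9 and 4), so each is injective on its own interval.
The left piece maps (−∞, −6) onto (−∞, −46); the right piece maps [−6, ∞) onto [−44, ∞).
The union (−∞, −46) ∪ [−44, ∞) omits the interval between −46 and −44; in particular −46 has no preimage. So f is not surjective.
Because the two images are disjoint, no x < −6 has f(x) = f(−6), so we compute f⁻¹(−44): −44 lies in [−44, ∞), so solve 4x − 20 = −44: x = (−44 + 20)/4 = −6.

-6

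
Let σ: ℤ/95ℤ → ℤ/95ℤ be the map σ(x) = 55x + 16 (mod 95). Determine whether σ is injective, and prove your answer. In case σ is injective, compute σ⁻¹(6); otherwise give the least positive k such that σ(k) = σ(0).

19

We have gcd(55, 95) = 5 > 1. Taking s = 0 and t = 19: σ(0) = 16 and σ(19) = 55·19 + 16 = 1061 ≡ 16 (mod 95).
So σ(0) = σ(19) while 0 ≠ 19, so σ is not injective.
Since σ is not injective, we find the least positive k with σ(k) = σ(0): this means 55k ≡ 0 (mod 95), i.e. 95 ∣ 55k. Since gcd(55, 95) = 5, dividing through by 5 this holds exactly when 19 ∣ 11k, and as gcd(11, 19) = 1, exactly when 19 ∣ k.
The smallest positive such k is 19.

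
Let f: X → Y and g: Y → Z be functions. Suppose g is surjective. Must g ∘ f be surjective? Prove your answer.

No. Take X = {1}, Y = Z = {1, 2, 3, 4, 5}, f(1) = 1, and g = identity (surjective).
Then (g ∘ f)(1) = 1, and 5 ∈ Z has no preimage under g ∘ f, so g ∘ f is not surjective.

not surjective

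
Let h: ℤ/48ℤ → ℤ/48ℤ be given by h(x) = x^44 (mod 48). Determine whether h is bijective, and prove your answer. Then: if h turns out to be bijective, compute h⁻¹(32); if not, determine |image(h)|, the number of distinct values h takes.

h(2): Repeated squaring mod 48: 2^1 ≡ 2, 2^2 ≡ 2² = 4, 2^4 ≡ 4² = 16, 2^8 ≡ 16² = 256 ≡ 16, 2^16 ≡ 16² = 256 ≡ 16, 2^32 ≡ 16² = 256 ≡ 16. Since 44 = 32 + 8 + 4, 2^44 ≡ 16·16·16: 16·16 = 256 ≡ 16, then 16·16 = 256 ≡ 16. So 2^44 ≡ 16 (mod 48).
h(4): Repeated squaring mod 48: 4^1 ≡ 4, 4^2 ≡ 4² = 16, 4^4 ≡ 16² = 256 ≡ 16, 4^8 ≡ 16² = 256 ≡ 16, 4^16 ≡ 16² = 256 ≡ 16, 4^32 ≡ 16² = 256 ≡ 16. Since 44 = 32 + 8 + 4, 4^44 ≡ 16·16·16: 16·16 = 256 ≡ 16, then 16·16 = 256 ≡ 16. So 4^44 ≡ 16 (mod 48).
So h(2) = h(4) = 16 while 2 ≠ 4, hence h is not injective, hence not bijective.
Since h is not bijective, we determine |image(h)|. Computing x^44 mod 48 for each x (by repeated squaring, reducing mod 48 at every step), the values h(0), h(1), …, h(47) are: 0, 1, 16, 33, 16, 1, 0, 1, 16, 33, 16, 1, 0, 1, 16, 33, 16, 1, 0, 1, 16, 33, 16, 1, 0, 1, 16, 33, 16, 1, 0, 1, 16, 33, 16, 1, 0, 1, 16, 33, 16, 1, 0, 1, 16, 33, 16, 1.
The distinct values are {0, 1, 16, 33}; there are 4 of them.

4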